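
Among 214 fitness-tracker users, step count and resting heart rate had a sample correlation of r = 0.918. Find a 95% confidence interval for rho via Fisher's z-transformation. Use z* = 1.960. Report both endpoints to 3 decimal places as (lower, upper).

Fisher z: z_r = atanh(r) = ½·ln((1+0.918)/(1−0.918)) = 1.576160
SE(z) = 1/√(n−3) = 1/√211 = 0.068843
95% ⇒ z* = 1.960; margin = 1.960·0.068843 = 0.134932
CI on z-scale: (1.441228, 1.711092)
Back-transform: tanh(1.441228) = 0.893945, tanh(1.711092) = 0.936781

(0.894, 0.937)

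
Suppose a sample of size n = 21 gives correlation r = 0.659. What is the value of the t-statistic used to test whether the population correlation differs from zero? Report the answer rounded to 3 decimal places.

t = r·√(n−2) / √(1−r²) with r = 0.659, n = 21
  = 0.659·√19 / √(1 − 0.434281)
  = 0.659·4.358899 / 0.752143
  = 2.872514 / 0.752143 = 3.819

3.819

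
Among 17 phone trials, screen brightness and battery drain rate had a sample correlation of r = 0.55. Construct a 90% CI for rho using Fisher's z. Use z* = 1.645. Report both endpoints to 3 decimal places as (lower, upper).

(0.177, 0.785)

Fisher z: z_r = atanh(r) = ½·ln((1+0.55)/(1−0.55)) = 0.618381
SE(z) = 1/√(n−3) = 1/√14 = 0.267261
90% ⇒ z* = 1.645; margin = 1.645·0.267261 = 0.439644
CI on z-scale: (0.178737, 1.058025)
Back-transform: tanh(0.178737) = 0.176858, tanh(1.058025) = 0.784907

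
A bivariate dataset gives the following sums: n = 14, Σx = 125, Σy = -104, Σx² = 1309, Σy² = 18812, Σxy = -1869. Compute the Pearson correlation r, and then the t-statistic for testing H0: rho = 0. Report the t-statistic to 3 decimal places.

Numerator: nΣxy − (Σx)(Σy) = 14·(-1869) − (125)(-104) = -13166
Denominator: √[(nΣx²−(Σx)²)(nΣy²−(Σy)²)]
  nΣx²−(Σx)² = 14·1309 − 15625 = 2701;  nΣy²−(Σy)² = 14·18812 − 10816 = 252552
  √(2701·252552) = √682142952 = 26117.8665
r = -13166 / 26117.8665 = -0.5041
t = r·√(n−2)/√(1−r²) = -0.5041·√12 / √(1−0.254117) = -1.746254 / 0.863645 = -2.022

-2.022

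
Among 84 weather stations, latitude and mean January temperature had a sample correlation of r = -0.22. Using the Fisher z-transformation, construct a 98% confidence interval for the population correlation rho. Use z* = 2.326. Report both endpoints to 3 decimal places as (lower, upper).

Fisher z: z_r = atanh(r) = ½·ln((1+(-0.22))/(1−(-0.22))) = -0.223656
SE(z) = 1/√(n−3) = 1/√81 = 0.111111
98% ⇒ z* = 2.326; margin = 2.326·0.111111 = 0.258444
CI on z-scale: (-0.482100, 0.034788)
Back-transform: tanh(-0.482100) = -0.447924, tanh(0.034788) = 0.034774

(-0.448, 0.035)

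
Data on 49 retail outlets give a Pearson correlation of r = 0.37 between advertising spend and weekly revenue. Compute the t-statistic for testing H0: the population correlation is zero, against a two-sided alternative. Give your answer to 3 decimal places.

t = r·√(n−2) / √(1−r²) with r = 0.37, n = 49
  = 0.37·√47 / √(1 − 0.1369)
  = 0.37·6.855655 / 0.929032
  = 2.536592 / 0.929032 = 2.730

2.730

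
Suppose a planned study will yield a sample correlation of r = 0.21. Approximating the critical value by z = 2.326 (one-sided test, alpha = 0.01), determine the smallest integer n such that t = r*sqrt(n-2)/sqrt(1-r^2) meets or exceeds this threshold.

120

Need r·√(n−2)/√(1−r²) ≥ 2.326
√(n−2) ≥ 2.326·√(1−0.0441) / 0.21 = 2.326·0.977701 / 0.21 = 10.8292
n−2 ≥ 117.2716  ⇒  n ≥ 119.2716
Smallest integer n = 120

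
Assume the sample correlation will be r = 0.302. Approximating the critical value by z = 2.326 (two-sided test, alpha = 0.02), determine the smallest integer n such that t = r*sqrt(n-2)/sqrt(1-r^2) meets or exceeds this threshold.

56

r√(n−2)/√(1−r²) ≥ 2.326  ⇔  n−2 ≥ (2.326)²·(1−r²)/r²
(1−r²)/r² = (1−0.091204)/0.091204 = 9.9644
n ≥ 2 + 5.410276·9.9644 = 2 + 53.9102 = 55.9102
⌈55.9102⌉ = 56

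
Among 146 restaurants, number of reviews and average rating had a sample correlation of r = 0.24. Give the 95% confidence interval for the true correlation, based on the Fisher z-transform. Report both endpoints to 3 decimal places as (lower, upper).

(0.081, 0.387)

Fisher z: z_r = atanh(r) = ½·ln((1+0.24)/(1−0.24)) = 0.244774
SE(z) = 1/√(n−3) = 1/√143 = 0.083624
95% ⇒ z* = 1.960; margin = 1.960·0.083624 = 0.163903
CI on z-scale: (0.080871, 0.408677)
Back-transform: tanh(0.080871) = 0.080695, tanh(0.408677) = 0.387349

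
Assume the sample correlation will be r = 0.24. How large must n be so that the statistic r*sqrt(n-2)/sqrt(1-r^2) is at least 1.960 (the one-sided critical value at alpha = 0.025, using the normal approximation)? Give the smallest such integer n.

Need r·√(n−2)/√(1−r²) ≥ 1.960
√(n−2) ≥ 1.960·√(1−0.0576) / 0.24 = 1.960·0.970773 / 0.24 = 7.9280
n−2 ≥ 62.8532  ⇒  n ≥ 64.8532
Smallest integer n = 65

65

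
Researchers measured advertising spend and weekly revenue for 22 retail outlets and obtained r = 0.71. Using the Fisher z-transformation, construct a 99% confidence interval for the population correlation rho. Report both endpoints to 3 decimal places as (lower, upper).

z_r = atanh(0.71) = 0.887184;  SE = 1/√(n−3) = 1/√19 = 0.229416
z-limits: 0.887184 ± 2.576·0.229416 = 0.887184 ± 0.590976 = [0.296208, 1.478160]
ρ-limits: (tanh 0.296208, tanh 1.478160) = (0.288, 0.901)

(0.288, 0.901)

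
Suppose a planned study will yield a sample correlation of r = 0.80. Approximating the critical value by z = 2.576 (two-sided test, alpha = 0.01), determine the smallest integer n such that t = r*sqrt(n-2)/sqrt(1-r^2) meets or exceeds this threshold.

r√(n−2)/√(1−r²) ≥ 2.576  ⇔  n−2 ≥ (2.576)²·(1−r²)/r²
(1−r²)/r² = (1−0.6400)/0.6400 = 0.5625
n ≥ 2 + 6.635776·0.5625 = 2 + 3.7326 = 5.7326
⌈5.7326⌉ = 6

6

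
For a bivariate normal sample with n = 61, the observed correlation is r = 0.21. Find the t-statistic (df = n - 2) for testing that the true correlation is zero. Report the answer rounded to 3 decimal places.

t = r·√(n−2) / √(1−r²) with r = 0.21, n = 61
  = 0.21·√59 / √(1 − 0.0441)
  = 0.21·7.681146 / 0.977701
  = 1.613041 / 0.977701 = 1.650

1.650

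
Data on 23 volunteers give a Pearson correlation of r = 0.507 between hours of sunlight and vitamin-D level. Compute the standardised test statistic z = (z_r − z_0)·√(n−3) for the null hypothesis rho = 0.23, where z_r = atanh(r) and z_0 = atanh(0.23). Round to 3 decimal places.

Fisher z: atanh(0.507) = 0.558684, atanh(0.23) = 0.234189
z = (z_r − z_0)·√(n−3) = (0.558684 − 0.234189)·√20 = 0.324495 · 4.472136 = 1.451

1.451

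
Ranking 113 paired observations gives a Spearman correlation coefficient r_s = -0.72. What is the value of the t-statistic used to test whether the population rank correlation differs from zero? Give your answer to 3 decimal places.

-10.931

1 − r_s² = 1 − 0.5184 = 0.4816;  √(1−r_s²) = 0.693974
√(n−2) = √111 = 10.535654
t = r_s·√(n−2)/√(1−r_s²) = -0.72 · 10.535654 / 0.693974 = -10.931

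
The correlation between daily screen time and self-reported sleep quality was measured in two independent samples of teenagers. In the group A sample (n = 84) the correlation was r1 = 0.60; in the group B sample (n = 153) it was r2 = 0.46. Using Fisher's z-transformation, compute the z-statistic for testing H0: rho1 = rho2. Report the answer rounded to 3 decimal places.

1.420

Fisher z-transforms: z1 = atanh(0.60) = 0.693147, z2 = atanh(0.46) = 0.497311; difference d = 0.195836
Var(d) = 1/81 + 1/150 = 0.0123457 + 0.0066667 = 0.0190124
z = d/√Var(d) = 0.195836 / √0.0190124 = 0.195836 / 0.137885 = 1.420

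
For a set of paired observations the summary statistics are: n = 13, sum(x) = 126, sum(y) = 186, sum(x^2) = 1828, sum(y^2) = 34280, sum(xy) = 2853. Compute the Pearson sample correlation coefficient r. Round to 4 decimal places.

0.2398

S_xy = nΣxy − ΣxΣy = 13·2853 − 126·186 = 37089 − 23436 = 13653
S_xx = nΣx² − (Σx)² = 13·1828 − 126² = 23764 − 15876 = 7888
S_yy = nΣy² − (Σy)² = 13·34280 − 186² = 445640 − 34596 = 411044
r = S_xy / √(S_xx·S_yy) = 13653 / √(7888·411044) = 13653 / √3242315072 = 13653 / 56941.3301 = 0.2398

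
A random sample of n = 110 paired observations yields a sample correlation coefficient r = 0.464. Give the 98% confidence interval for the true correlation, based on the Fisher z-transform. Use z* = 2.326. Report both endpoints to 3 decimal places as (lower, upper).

(0.271, 0.621)

z_r = atanh(0.464) = 0.502397;  SE = 1/√(n−3) = 1/√107 = 0.096674
z-limits: 0.502397 ± 2.326·0.096674 = 0.502397 ± 0.224864 = [0.277533, 0.727261]
ρ-limits: (tanh 0.277533, tanh 0.727261) = (0.271, 0.621)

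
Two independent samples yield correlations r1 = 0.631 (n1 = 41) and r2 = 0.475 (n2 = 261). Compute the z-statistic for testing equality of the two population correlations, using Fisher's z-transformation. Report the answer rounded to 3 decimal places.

Fisher z-transforms: z1 = atanh(0.631) = 0.743076, z2 = atanh(0.475) = 0.516508; difference d = 0.226568
Var(d) = 1/38 + 1/258 = 0.0263158 + 0.0038760 = 0.0301918
z = d/√Var(d) = 0.226568 / √0.0301918 = 0.226568 / 0.173758 = 1.304

1.304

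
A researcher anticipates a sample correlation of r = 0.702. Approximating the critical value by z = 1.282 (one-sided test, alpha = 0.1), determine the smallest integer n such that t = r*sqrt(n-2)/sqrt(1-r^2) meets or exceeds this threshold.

r√(n−2)/√(1−r²) ≥ 1.282  ⇔  n−2 ≥ (1.282)²·(1−r²)/r²
(1−r²)/r² = (1−0.492804)/0.492804 = 1.0292
n ≥ 2 + 1.643524·1.0292 = 2 + 1.6915 = 3.6915
⌈3.6915⌉ = 4

4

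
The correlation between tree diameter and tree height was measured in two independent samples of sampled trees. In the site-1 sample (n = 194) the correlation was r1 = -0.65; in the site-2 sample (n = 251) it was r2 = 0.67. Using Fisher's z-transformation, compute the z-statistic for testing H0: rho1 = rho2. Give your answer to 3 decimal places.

-16.475

z1 = atanh(-0.65) = -0.775299,  z2 = atanh(0.67) = 0.810743
SE = √(1/(n1−3) + 1/(n2−3)) = √(1/191 + 1/248) = √(0.0052356 + 0.0040323) = √0.0092679 = 0.096270
z = (z1 − z2)/SE = (-0.775299 − 0.810743) / 0.096270 = -1.586042 / 0.096270 = -16.475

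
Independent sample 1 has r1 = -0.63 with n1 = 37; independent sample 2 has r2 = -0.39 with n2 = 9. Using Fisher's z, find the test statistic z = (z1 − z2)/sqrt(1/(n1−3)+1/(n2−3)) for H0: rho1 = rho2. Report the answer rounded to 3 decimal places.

-0.744

z1 = atanh(-0.63) = -0.741416,  z2 = atanh(-0.39) = -0.411800
SE = √(1/(n1−3) + 1/(n2−3)) = √(1/34 + 1/6) = √(0.0294118 + 0.1666667) = √0.1960785 = 0.442808
z = (z1 − z2)/SE = (-0.741416 − (-0.411800)) / 0.442808 = -0.329616 / 0.442808 = -0.744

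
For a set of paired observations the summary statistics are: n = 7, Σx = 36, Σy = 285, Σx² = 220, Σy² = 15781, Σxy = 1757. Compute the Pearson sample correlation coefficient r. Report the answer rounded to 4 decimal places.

0.7633

S_xy = nΣxy − ΣxΣy = 7·1757 − 36·285 = 12299 − 10260 = 2039
S_xx = nΣx² − (Σx)² = 7·220 − 36² = 1540 − 1296 = 244
S_yy = nΣy² − (Σy)² = 7·15781 − 285² = 110467 − 81225 = 29242
r = S_xy / √(S_xx·S_yy) = 2039 / √(244·29242) = 2039 / √7135048 = 2039 / 2671.1511 = 0.7633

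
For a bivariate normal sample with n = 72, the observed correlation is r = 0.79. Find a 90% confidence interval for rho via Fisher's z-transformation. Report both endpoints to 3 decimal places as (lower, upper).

Fisher z: z_r = atanh(r) = ½·ln((1+0.79)/(1−0.79)) = 1.071432
SE(z) = 1/√(n−3) = 1/√69 = 0.120386
90% ⇒ z* = 1.645; margin = 1.645·0.120386 = 0.198035
CI on z-scale: (0.873397, 1.269467)
Back-transform: tanh(0.873397) = 0.703096, tanh(1.269467) = 0.853653

(0.703, 0.854)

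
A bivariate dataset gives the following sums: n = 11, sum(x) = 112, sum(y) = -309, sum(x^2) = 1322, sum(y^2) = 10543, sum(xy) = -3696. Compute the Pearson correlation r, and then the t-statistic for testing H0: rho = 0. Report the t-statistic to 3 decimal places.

-8.685

Numerator: nΣxy − (Σx)(Σy) = 11·(-3696) − (112)(-309) = -6048
Denominator: √[(nΣx²−(Σx)²)(nΣy²−(Σy)²)]
  nΣx²−(Σx)² = 11·1322 − 12544 = 1998;  nΣy²−(Σy)² = 11·10543 − 95481 = 20492
  √(1998·20492) = √40943016 = 6398.6730
r = -6048 / 6398.6730 = -0.9452
t = r·√(n−2)/√(1−r²) = -0.9452·√9 / √(1−0.893403) = -2.835600 / 0.326492 = -8.685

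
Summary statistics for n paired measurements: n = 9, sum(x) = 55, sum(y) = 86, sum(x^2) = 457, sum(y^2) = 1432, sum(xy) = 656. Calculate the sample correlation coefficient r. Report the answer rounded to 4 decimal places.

0.4803

S_xy = nΣxy − ΣxΣy = 9·656 − 55·86 = 5904 − 4730 = 1174
S_xx = nΣx² − (Σx)² = 9·457 − 55² = 4113 − 3025 = 1088
S_yy = nΣy² − (Σy)² = 9·1432 − 86² = 12888 − 7396 = 5492
r = S_xy / √(S_xx·S_yy) = 1174 / √(1088·5492) = 1174 / √5975296 = 1174 / 2444.4419 = 0.4803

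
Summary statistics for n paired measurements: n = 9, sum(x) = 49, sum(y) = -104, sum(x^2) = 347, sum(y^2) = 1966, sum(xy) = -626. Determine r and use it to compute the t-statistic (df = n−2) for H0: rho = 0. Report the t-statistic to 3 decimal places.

Numerator: nΣxy − (Σx)(Σy) = 9·(-626) − (49)(-104) = -538
Denominator: √[(nΣx²−(Σx)²)(nΣy²−(Σy)²)]
  nΣx²−(Σx)² = 9·347 − 2401 = 722;  nΣy²−(Σy)² = 9·1966 − 10816 = 6878
  √(722·6878) = √4965916 = 2228.4335
r = -538 / 2228.4335 = -0.2414
t = r·√(n−2)/√(1−r²) = -0.2414·√7 / √(1−0.058274) = -0.638684 / 0.970426 = -0.658

-0.658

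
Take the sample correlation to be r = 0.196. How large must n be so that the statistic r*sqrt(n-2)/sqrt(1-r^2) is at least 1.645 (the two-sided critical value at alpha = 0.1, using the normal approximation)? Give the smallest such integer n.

70

Need r·√(n−2)/√(1−r²) ≥ 1.645
√(n−2) ≥ 1.645·√(1−0.038416) / 0.196 = 1.645·0.980604 / 0.196 = 8.2301
n−2 ≥ 67.7345  ⇒  n ≥ 69.7345
Smallest integer n = 70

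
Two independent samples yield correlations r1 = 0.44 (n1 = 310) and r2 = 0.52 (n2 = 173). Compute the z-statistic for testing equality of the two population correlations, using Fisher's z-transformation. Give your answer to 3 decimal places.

-1.089

z1 = atanh(0.44) = 0.472231,  z2 = atanh(0.52) = 0.576340
SE = √(1/(n1−3) + 1/(n2−3)) = √(1/307 + 1/170) = √(0.0032573 + 0.0058824) = √0.0091397 = 0.095602
z = (z1 − z2)/SE = (0.472231 − 0.576340) / 0.095602 = -0.104109 / 0.095602 = -1.089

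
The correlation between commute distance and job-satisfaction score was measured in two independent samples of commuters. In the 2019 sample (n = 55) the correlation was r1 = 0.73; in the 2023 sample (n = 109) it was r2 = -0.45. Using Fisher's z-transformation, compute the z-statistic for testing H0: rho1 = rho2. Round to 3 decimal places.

Fisher z-transforms: z1 = atanh(0.73) = 0.928727, z2 = atanh(-0.45) = -0.484700; difference d = 1.413427
Var(d) = 1/52 + 1/106 = 0.0192308 + 0.0094340 = 0.0286648
z = d/√Var(d) = 1.413427 / √0.0286648 = 1.413427 / 0.169307 = 8.348

8.348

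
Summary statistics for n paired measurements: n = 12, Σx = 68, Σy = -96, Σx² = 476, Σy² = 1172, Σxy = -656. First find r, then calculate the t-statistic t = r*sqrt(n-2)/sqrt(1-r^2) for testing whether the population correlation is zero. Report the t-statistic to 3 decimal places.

S_xy = nΣxy − ΣxΣy = 12·(-656) − 68·(-96) = -7872 − (-6528) = -1344
S_xx = nΣx² − (Σx)² = 12·476 − 68² = 5712 − 4624 = 1088
S_yy = nΣy² − (Σy)² = 12·1172 − (-96)² = 14064 − 9216 = 4848
r = S_xy / √(S_xx·S_yy) = -1344 / √(1088·4848) = -1344 / √5274624 = -1344 / 2296.6550 = -0.5852
t = r·√(n−2)/√(1−r²) = -0.5852·√10 / √(1−0.342459) = -1.850565 / 0.810889 = -2.282

-2.282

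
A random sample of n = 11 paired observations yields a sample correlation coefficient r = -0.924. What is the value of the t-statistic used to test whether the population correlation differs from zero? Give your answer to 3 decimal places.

1 − r² = 1 − 0.853776 = 0.146224;  √(1−r²) = 0.382392
√(n−2) = √9 = 3.000000
t = r·√(n−2)/√(1−r²) = -0.924 · 3.000000 / 0.382392 = -7.249

-7.249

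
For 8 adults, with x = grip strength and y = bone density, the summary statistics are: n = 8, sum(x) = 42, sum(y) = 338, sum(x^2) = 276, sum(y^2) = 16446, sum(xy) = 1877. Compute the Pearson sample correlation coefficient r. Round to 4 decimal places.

S_xy = nΣxy − ΣxΣy = 8·1877 − 42·338 = 15016 − 14196 = 820
S_xx = nΣx² − (Σx)² = 8·276 − 42² = 2208 − 1764 = 444
S_yy = nΣy² − (Σy)² = 8·16446 − 338² = 131568 − 114244 = 17324
r = S_xy / √(S_xx·S_yy) = 820 / √(444·17324) = 820 / √7691856 = 820 / 2773.4195 = 0.2957

0.2957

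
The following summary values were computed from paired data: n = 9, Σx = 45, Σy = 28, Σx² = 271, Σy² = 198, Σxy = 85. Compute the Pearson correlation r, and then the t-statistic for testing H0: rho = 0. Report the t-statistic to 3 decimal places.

Numerator: nΣxy − (Σx)(Σy) = 9·85 − (45)(28) = -495
Denominator: √[(nΣx²−(Σx)²)(nΣy²−(Σy)²)]
  nΣx²−(Σx)² = 9·271 − 2025 = 414;  nΣy²−(Σy)² = 9·198 − 784 = 998
  √(414·998) = √413172 = 642.7846
r = -495 / 642.7846 = -0.7701
t = r·√(n−2)/√(1−r²) = -0.7701·√7 / √(1−0.593054) = -2.037493 / 0.637923 = -3.194

-3.194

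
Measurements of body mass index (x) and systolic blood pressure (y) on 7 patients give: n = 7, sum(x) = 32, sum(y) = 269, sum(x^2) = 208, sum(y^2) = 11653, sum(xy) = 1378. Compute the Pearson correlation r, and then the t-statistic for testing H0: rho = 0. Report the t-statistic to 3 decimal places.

Numerator: nΣxy − (Σx)(Σy) = 7·1378 − (32)(269) = 1038
Denominator: √[(nΣx²−(Σx)²)(nΣy²−(Σy)²)]
  nΣx²−(Σx)² = 7·208 − 1024 = 432;  nΣy²−(Σy)² = 7·11653 − 72361 = 9210
  √(432·9210) = √3978720 = 1994.6729
r = 1038 / 1994.6729 = 0.5204
t = r·√(n−2)/√(1−r²) = 0.5204·√5 / √(1−0.270816) = 1.163650 / 0.853923 = 1.363

1.363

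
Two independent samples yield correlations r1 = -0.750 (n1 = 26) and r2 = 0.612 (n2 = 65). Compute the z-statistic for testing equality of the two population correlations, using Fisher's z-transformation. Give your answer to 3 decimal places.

-6.902

z1 = atanh(-0.750) = -0.972955,  z2 = atanh(0.612) = 0.712113
SE = √(1/(n1−3) + 1/(n2−3)) = √(1/23 + 1/62) = √(0.0434783 + 0.0161290) = √0.0596073 = 0.244146
z = (z1 − z2)/SE = (-0.972955 − 0.712113) / 0.244146 = -1.685068 / 0.244146 = -6.902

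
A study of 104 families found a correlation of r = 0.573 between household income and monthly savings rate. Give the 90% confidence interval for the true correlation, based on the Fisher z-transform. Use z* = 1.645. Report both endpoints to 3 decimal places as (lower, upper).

Fisher z: z_r = atanh(r) = ½·ln((1+0.573)/(1−0.573)) = 0.651978
SE(z) = 1/√(n−3) = 1/√101 = 0.099504
90% ⇒ z* = 1.645; margin = 1.645·0.099504 = 0.163684
CI on z-scale: (0.488294, 0.815662)
Back-transform: tanh(0.488294) = 0.452861, tanh(0.815662) = 0.672702

(0.453, 0.673)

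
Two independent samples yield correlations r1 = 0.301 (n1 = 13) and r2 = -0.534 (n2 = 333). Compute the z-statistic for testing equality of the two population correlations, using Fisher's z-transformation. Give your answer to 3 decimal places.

2.824

Fisher z-transforms: z1 = atanh(0.301) = 0.310619, z2 = atanh(-0.534) = -0.595724; difference d = 0.906343
Var(d) = 1/10 + 1/330 = 0.1000000 + 0.0030303 = 0.1030303
z = d/√Var(d) = 0.906343 / √0.1030303 = 0.906343 / 0.320983 = 2.824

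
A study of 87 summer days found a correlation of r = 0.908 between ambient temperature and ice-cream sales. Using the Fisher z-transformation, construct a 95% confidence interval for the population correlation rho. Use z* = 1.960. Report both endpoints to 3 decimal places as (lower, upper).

Fisher z: z_r = atanh(r) = ½·ln((1+0.908)/(1−0.908)) = 1.516011
SE(z) = 1/√(n−3) = 1/√84 = 0.109109
95% ⇒ z* = 1.960; margin = 1.960·0.109109 = 0.213854
CI on z-scale: (1.302157, 1.729865)
Back-transform: tanh(1.302157) = 0.862277, tanh(1.729865) = 0.939040

(0.862, 0.939)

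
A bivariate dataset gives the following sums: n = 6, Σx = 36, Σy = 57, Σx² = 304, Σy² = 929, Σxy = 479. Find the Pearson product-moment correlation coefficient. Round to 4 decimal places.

S_xy = nΣxy − ΣxΣy = 6·479 − 36·57 = 2874 − 2052 = 822
S_xx = nΣx² − (Σx)² = 6·304 − 36² = 1824 − 1296 = 528
S_yy = nΣy² − (Σy)² = 6·929 − 57² = 5574 − 3249 = 2325
r = S_xy / √(S_xx·S_yy) = 822 / √(528·2325) = 822 / √1227600 = 822 / 1107.9711 = 0.7419

0.7419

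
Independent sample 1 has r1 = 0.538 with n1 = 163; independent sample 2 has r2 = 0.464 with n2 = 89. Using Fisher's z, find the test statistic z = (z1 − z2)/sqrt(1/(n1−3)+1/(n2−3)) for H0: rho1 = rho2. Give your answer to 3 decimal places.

z1 = atanh(0.538) = 0.601337,  z2 = atanh(0.464) = 0.502397
SE = √(1/(n1−3) + 1/(n2−3)) = √(1/160 + 1/86) = √(0.0062500 + 0.0116279) = √0.0178779 = 0.133708
z = (z1 − z2)/SE = (0.601337 − 0.502397) / 0.133708 = 0.098940 / 0.133708 = 0.740

0.740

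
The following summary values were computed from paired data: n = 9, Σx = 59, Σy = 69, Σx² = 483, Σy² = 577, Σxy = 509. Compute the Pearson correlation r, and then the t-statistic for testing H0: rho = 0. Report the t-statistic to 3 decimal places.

3.996

S_xy = nΣxy − ΣxΣy = 9·509 − 59·69 = 4581 − 4071 = 510
S_xx = nΣx² − (Σx)² = 9·483 − 59² = 4347 − 3481 = 866
S_yy = nΣy² − (Σy)² = 9·577 − 69² = 5193 − 4761 = 432
r = S_xy / √(S_xx·S_yy) = 510 / √(866·432) = 510 / √374112 = 510 / 611.6470 = 0.8338
t = r·√(n−2)/√(1−r²) = 0.8338·√7 / √(1−0.695222) = 2.206027 / 0.552067 = 3.996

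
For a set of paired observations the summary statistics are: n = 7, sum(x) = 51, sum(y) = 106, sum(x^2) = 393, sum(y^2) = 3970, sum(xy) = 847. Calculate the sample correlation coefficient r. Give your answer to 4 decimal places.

0.3319

S_xy = nΣxy − ΣxΣy = 7·847 − 51·106 = 5929 − 5406 = 523
S_xx = nΣx² − (Σx)² = 7·393 − 51² = 2751 − 2601 = 150
S_yy = nΣy² − (Σy)² = 7·3970 − 106² = 27790 − 11236 = 16554
r = S_xy / √(S_xx·S_yy) = 523 / √(150·16554) = 523 / √2483100 = 523 / 1575.7855 = 0.3319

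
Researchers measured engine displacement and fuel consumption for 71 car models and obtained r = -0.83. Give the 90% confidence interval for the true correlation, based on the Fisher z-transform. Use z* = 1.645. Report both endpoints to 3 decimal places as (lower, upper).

Fisher z: z_r = atanh(r) = ½·ln((1+(-0.83))/(1−(-0.83))) = -1.188136
SE(z) = 1/√(n−3) = 1/√68 = 0.121268
90% ⇒ z* = 1.645; margin = 1.645·0.121268 = 0.199486
CI on z-scale: (-1.387622, -0.988650)
Back-transform: tanh(-1.387622) = -0.882647, tanh(-0.988650) = -0.756786

(-0.883, -0.757)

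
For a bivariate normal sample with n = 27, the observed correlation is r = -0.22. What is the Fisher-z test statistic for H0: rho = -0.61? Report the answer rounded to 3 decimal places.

2.377

Fisher z: atanh(-0.22) = -0.223656, atanh(-0.61) = -0.708921
z = (z_r − z_0)·√(n−3) = (-0.223656 − (-0.708921))·√24 = 0.485265 · 4.898979 = 2.377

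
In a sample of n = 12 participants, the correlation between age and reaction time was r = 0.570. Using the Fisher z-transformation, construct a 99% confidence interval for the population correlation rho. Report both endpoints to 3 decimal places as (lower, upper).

Fisher z: z_r = atanh(r) = ½·ln((1+0.570)/(1−0.570)) = 0.647523
SE(z) = 1/√(n−3) = 1/√9 = 0.333333
99% ⇒ z* = 2.576; margin = 2.576·0.333333 = 0.858666
CI on z-scale: (-0.211143, 1.506189)
Back-transform: tanh(-0.211143) = -0.208060, tanh(1.506189) = 0.906260

(-0.208, 0.906)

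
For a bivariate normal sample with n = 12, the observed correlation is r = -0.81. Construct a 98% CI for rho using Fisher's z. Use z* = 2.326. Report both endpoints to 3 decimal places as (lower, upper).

Fisher z: z_r = atanh(r) = ½·ln((1+(-0.81))/(1−(-0.81))) = -1.127029
SE(z) = 1/√(n−3) = 1/√9 = 0.333333
98% ⇒ z* = 2.326; margin = 2.326·0.333333 = 0.775333
CI on z-scale: (-1.902362, -0.351696)
Back-transform: tanh(-1.902362) = -0.956439, tanh(-0.351696) = -0.337879

(-0.956, -0.338)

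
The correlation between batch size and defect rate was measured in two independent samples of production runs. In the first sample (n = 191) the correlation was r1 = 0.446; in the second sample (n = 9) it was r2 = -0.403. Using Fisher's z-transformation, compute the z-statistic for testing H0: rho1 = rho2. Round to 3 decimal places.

z1 = atanh(0.446) = 0.479696,  z2 = atanh(-0.403) = -0.427225
SE = √(1/(n1−3) + 1/(n2−3)) = √(1/188 + 1/6) = √(0.0053191 + 0.1666667) = √0.1719858 = 0.414712
z = (z1 − z2)/SE = (0.479696 − (-0.427225)) / 0.414712 = 0.906921 / 0.414712 = 2.187

2.187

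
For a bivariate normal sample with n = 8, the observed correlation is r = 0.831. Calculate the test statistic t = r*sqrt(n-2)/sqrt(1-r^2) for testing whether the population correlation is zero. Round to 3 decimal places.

1 − r² = 1 − 0.690561 = 0.309439;  √(1−r²) = 0.556272
√(n−2) = √6 = 2.449490
t = r·√(n−2)/√(1−r²) = 0.831 · 2.449490 / 0.556272 = 3.659

3.659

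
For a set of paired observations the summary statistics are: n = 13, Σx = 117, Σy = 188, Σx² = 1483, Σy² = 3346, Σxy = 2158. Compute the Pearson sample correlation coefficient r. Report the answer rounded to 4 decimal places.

0.8973

Numerator: nΣxy − (Σx)(Σy) = 13·2158 − (117)(188) = 6058
Denominator: √[(nΣx²−(Σx)²)(nΣy²−(Σy)²)]
  nΣx²−(Σx)² = 13·1483 − 13689 = 5590;  nΣy²−(Σy)² = 13·3346 − 35344 = 8154
  √(5590·8154) = √45580860 = 6751.3599
r = 6058 / 6751.3599 = 0.8973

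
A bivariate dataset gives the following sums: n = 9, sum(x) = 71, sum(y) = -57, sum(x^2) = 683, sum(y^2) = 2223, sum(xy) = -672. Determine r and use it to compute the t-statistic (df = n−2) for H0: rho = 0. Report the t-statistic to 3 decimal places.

-1.389

Numerator: nΣxy − (Σx)(Σy) = 9·(-672) − (71)(-57) = -2001
Denominator: √[(nΣx²−(Σx)²)(nΣy²−(Σy)²)]
  nΣx²−(Σx)² = 9·683 − 5041 = 1106;  nΣy²−(Σy)² = 9·2223 − 3249 = 16758
  √(1106·16758) = √18534348 = 4305.1537
r = -2001 / 4305.1537 = -0.4648
t = r·√(n−2)/√(1−r²) = -0.4648·√7 / √(1−0.216039) = -1.229745 / 0.885416 = -1.389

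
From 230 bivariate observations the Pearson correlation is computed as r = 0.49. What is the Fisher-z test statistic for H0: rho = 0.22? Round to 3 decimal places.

z_r = atanh(0.49) = 0.536060,  z_0 = atanh(0.22) = 0.223656
SE = 1/√(n−3) = 1/√227 = 0.066372
z = (z_r − z_0)/SE = (0.536060 − 0.223656) / 0.066372 = 0.312404 / 0.066372 = 4.707

4.707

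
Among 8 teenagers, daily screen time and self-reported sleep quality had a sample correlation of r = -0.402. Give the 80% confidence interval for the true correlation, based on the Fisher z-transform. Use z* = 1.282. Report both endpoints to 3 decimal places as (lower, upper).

(-0.761, 0.146)

Fisher z: z_r = atanh(r) = ½·ln((1+(-0.402))/(1−(-0.402))) = -0.426032
SE(z) = 1/√(n−3) = 1/√5 = 0.447214
80% ⇒ z* = 1.282; margin = 1.282·0.447214 = 0.573328
CI on z-scale: (-0.999360, 0.147296)
Back-transform: tanh(-0.999360) = -0.761325, tanh(0.147296) = 0.146240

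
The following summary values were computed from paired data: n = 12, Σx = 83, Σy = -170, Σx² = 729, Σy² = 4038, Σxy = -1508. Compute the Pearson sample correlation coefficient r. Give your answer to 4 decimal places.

-0.6611

S_xy = nΣxy − ΣxΣy = 12·(-1508) − 83·(-170) = -18096 − (-14110) = -3986
S_xx = nΣx² − (Σx)² = 12·729 − 83² = 8748 − 6889 = 1859
S_yy = nΣy² − (Σy)² = 12·4038 − (-170)² = 48456 − 28900 = 19556
r = S_xy / √(S_xx·S_yy) = -3986 / √(1859·19556) = -3986 / √36354604 = -3986 / 6029.4779 = -0.6611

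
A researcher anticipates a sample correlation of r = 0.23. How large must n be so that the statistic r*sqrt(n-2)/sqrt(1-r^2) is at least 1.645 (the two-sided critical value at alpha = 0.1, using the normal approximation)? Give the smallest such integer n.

51

r√(n−2)/√(1−r²) ≥ 1.645  ⇔  n−2 ≥ (1.645)²·(1−r²)/r²
(1−r²)/r² = (1−0.0529)/0.0529 = 17.9036
n ≥ 2 + 2.706025·17.9036 = 2 + 48.4476 = 50.4476
⌈50.4476⌉ = 51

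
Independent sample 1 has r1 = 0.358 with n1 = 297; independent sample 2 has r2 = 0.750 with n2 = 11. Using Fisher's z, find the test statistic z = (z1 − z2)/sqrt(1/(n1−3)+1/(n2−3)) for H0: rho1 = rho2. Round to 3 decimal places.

Fisher z-transforms: z1 = atanh(0.358) = 0.374590, z2 = atanh(0.750) = 0.972955; difference d = -0.598365
Var(d) = 1/294 + 1/8 = 0.0034014 + 0.1250000 = 0.1284014
z = d/√Var(d) = -0.598365 / √0.1284014 = -0.598365 / 0.358331 = -1.670

-1.670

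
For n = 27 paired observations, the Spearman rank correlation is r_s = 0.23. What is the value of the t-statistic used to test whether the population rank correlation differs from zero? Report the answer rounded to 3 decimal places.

1 − r_s² = 1 − 0.0529 = 0.9471;  √(1−r_s²) = 0.973191
√(n−2) = √25 = 5.000000
t = r_s·√(n−2)/√(1−r_s²) = 0.23 · 5.000000 / 0.973191 = 1.182

1.182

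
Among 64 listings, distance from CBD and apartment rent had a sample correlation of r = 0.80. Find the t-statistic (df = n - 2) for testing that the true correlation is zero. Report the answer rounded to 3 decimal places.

t = r·√(n−2) / √(1−r²) with r = 0.80, n = 64
  = 0.80·√62 / √(1 − 0.6400)
  = 0.80·7.874008 / 0.600000
  = 6.299206 / 0.600000 = 10.499

10.499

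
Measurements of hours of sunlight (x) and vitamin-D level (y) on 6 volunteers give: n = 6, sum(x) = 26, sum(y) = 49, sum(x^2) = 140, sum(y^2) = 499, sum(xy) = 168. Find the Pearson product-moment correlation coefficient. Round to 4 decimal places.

Numerator: nΣxy − (Σx)(Σy) = 6·168 − (26)(49) = -266
Denominator: √[(nΣx²−(Σx)²)(nΣy²−(Σy)²)]
  nΣx²−(Σx)² = 6·140 − 676 = 164;  nΣy²−(Σy)² = 6·499 − 2401 = 593
  √(164·593) = √97252 = 311.8525
r = -266 / 311.8525 = -0.8530

-0.8530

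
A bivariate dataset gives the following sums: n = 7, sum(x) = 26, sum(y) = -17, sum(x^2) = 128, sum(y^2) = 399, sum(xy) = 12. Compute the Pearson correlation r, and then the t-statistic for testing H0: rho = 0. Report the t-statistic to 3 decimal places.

2.246

Numerator: nΣxy − (Σx)(Σy) = 7·12 − (26)(-17) = 526
Denominator: √[(nΣx²−(Σx)²)(nΣy²−(Σy)²)]
  nΣx²−(Σx)² = 7·128 − 676 = 220;  nΣy²−(Σy)² = 7·399 − 289 = 2504
  √(220·2504) = √550880 = 742.2129
r = 526 / 742.2129 = 0.7087
t = r·√(n−2)/√(1−r²) = 0.7087·√5 / √(1−0.502256) = 1.584701 / 0.705510 = 2.246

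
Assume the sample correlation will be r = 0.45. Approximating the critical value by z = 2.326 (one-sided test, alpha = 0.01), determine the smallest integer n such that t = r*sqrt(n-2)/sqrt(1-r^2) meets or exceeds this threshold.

24

r√(n−2)/√(1−r²) ≥ 2.326  ⇔  n−2 ≥ (2.326)²·(1−r²)/r²
(1−r²)/r² = (1−0.2025)/0.2025 = 3.9383
n ≥ 2 + 5.410276·3.9383 = 2 + 21.3073 = 23.3073
⌈23.3073⌉ = 24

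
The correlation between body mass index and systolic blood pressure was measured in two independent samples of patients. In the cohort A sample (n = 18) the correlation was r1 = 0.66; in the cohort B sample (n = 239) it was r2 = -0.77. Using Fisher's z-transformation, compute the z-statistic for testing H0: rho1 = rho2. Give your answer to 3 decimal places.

z1 = atanh(0.66) = 0.792814,  z2 = atanh(-0.77) = -1.020328
SE = √(1/(n1−3) + 1/(n2−3)) = √(1/15 + 1/236) = √(0.0666667 + 0.0042373) = √0.0709040 = 0.266278
z = (z1 − z2)/SE = (0.792814 − (-1.020328)) / 0.266278 = 1.813142 / 0.266278 = 6.809

6.809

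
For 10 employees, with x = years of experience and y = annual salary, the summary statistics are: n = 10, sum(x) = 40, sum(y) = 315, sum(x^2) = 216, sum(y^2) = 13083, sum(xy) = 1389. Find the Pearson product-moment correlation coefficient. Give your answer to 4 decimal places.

Numerator: nΣxy − (Σx)(Σy) = 10·1389 − (40)(315) = 1290
Denominator: √[(nΣx²−(Σx)²)(nΣy²−(Σy)²)]
  nΣx²−(Σx)² = 10·216 − 1600 = 560;  nΣy²−(Σy)² = 10·13083 − 99225 = 31605
  √(560·31605) = √17698800 = 4206.9942
r = 1290 / 4206.9942 = 0.3066

0.3066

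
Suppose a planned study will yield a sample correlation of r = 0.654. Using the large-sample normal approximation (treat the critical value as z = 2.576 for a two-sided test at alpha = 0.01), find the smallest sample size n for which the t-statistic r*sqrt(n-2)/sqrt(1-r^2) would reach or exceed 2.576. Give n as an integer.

11

r√(n−2)/√(1−r²) ≥ 2.576  ⇔  n−2 ≥ (2.576)²·(1−r²)/r²
(1−r²)/r² = (1−0.427716)/0.427716 = 1.3380
n ≥ 2 + 6.635776·1.3380 = 2 + 8.8787 = 10.8787
⌈10.8787⌉ = 11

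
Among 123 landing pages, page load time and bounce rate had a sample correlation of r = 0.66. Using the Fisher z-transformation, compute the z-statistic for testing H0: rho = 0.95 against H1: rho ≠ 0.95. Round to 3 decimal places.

z_r = atanh(0.66) = 0.792814,  z_0 = atanh(0.95) = 1.831781
SE = 1/√(n−3) = 1/√120 = 0.091287
z = (z_r − z_0)/SE = (0.792814 − 1.831781) / 0.091287 = -1.038967 / 0.091287 = -11.381

-11.381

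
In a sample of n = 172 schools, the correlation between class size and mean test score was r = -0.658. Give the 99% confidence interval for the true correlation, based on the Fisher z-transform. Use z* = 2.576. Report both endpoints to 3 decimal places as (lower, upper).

Fisher z: z_r = atanh(r) = ½·ln((1+(-0.658))/(1−(-0.658))) = -0.789278
SE(z) = 1/√(n−3) = 1/√169 = 0.076923
99% ⇒ z* = 2.576; margin = 2.576·0.076923 = 0.198154
CI on z-scale: (-0.987432, -0.591124)
Back-transform: tanh(-0.987432) = -0.756265, tanh(-0.591124) = -0.530704

(-0.756, -0.531)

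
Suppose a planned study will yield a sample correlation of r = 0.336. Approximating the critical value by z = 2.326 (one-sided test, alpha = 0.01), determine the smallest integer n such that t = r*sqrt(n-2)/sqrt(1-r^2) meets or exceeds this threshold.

45

r√(n−2)/√(1−r²) ≥ 2.326  ⇔  n−2 ≥ (2.326)²·(1−r²)/r²
(1−r²)/r² = (1−0.112896)/0.112896 = 7.8577
n ≥ 2 + 5.410276·7.8577 = 2 + 42.5123 = 44.5123
⌈44.5123⌉ = 45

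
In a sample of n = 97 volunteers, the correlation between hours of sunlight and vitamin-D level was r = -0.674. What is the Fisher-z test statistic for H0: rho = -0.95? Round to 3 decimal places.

9.829

Fisher z: atanh(-0.674) = -0.818037, atanh(-0.95) = -1.831781
z = (z_r − z_0)·√(n−3) = (-0.818037 − (-1.831781))·√94 = 1.013744 · 9.695360 = 9.829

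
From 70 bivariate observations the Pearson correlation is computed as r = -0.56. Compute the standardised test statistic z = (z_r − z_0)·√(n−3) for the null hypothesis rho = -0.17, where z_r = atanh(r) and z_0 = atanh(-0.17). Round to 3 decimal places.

z_r = atanh(-0.56) = -0.632833,  z_0 = atanh(-0.17) = -0.171667
SE = 1/√(n−3) = 1/√67 = 0.122169
z = (z_r − z_0)/SE = (-0.632833 − (-0.171667)) / 0.122169 = -0.461166 / 0.122169 = -3.775

-3.775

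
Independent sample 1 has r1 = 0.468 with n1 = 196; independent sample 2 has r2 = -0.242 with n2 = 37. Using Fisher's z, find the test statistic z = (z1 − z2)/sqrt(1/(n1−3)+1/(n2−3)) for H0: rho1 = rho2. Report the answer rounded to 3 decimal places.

Fisher z-transforms: z1 = atanh(0.468) = 0.507506, z2 = atanh(-0.242) = -0.246897; difference d = 0.754403
Var(d) = 1/193 + 1/34 = 0.0051813 + 0.0294118 = 0.0345931
z = d/√Var(d) = 0.754403 / √0.0345931 = 0.754403 / 0.185992 = 4.056

4.056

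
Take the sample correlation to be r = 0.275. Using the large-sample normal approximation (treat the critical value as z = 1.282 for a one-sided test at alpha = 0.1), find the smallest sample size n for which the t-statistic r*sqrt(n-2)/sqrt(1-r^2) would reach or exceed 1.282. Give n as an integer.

23

r√(n−2)/√(1−r²) ≥ 1.282  ⇔  n−2 ≥ (1.282)²·(1−r²)/r²
(1−r²)/r² = (1−0.075625)/0.075625 = 12.2231
n ≥ 2 + 1.643524·12.2231 = 2 + 20.0890 = 22.0890
⌈22.0890⌉ = 23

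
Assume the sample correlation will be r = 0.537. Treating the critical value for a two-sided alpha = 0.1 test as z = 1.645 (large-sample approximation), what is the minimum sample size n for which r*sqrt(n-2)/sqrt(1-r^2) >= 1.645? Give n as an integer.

Need r·√(n−2)/√(1−r²) ≥ 1.645
√(n−2) ≥ 1.645·√(1−0.288369) / 0.537 = 1.645·0.843582 / 0.537 = 2.5842
n−2 ≥ 6.6781  ⇒  n ≥ 8.6781
Smallest integer n = 9

9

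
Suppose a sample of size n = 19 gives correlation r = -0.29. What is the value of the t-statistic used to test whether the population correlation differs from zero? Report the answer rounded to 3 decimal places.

-1.249

t = r·√(n−2) / √(1−r²) with r = -0.29, n = 19
  = -0.29·√17 / √(1 − 0.0841)
  = -0.29·4.123106 / 0.957027
  = -1.195701 / 0.957027 = -1.249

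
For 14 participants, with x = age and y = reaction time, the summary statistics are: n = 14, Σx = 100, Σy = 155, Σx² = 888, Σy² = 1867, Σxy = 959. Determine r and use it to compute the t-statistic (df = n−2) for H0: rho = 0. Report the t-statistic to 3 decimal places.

-7.851

S_xy = nΣxy − ΣxΣy = 14·959 − 100·155 = 13426 − 15500 = -2074
S_xx = nΣx² − (Σx)² = 14·888 − 100² = 12432 − 10000 = 2432
S_yy = nΣy² − (Σy)² = 14·1867 − 155² = 26138 − 24025 = 2113
r = S_xy / √(S_xx·S_yy) = -2074 / √(2432·2113) = -2074 / √5138816 = -2074 / 2266.8957 = -0.9149
t = r·√(n−2)/√(1−r²) = -0.9149·√12 / √(1−0.837042) = -3.169307 / 0.403681 = -7.851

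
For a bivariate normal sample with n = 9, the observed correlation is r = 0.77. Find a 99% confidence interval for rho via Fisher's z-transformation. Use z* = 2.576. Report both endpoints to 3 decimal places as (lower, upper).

z_r = atanh(0.77) = 1.020328;  SE = 1/√(n−3) = 1/√6 = 0.408248
z-limits: 1.020328 ± 2.576·0.408248 = 1.020328 ± 1.051647 = [-0.031319, 2.071975]
ρ-limits: (tanh -0.031319, tanh 2.071975) = (-0.031, 0.969)

(-0.031, 0.969)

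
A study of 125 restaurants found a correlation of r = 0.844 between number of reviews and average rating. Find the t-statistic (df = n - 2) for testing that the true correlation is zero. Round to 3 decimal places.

17.452

1 − r² = 1 − 0.712336 = 0.287664;  √(1−r²) = 0.536343
√(n−2) = √123 = 11.090537
t = r·√(n−2)/√(1−r²) = 0.844 · 11.090537 / 0.536343 = 17.452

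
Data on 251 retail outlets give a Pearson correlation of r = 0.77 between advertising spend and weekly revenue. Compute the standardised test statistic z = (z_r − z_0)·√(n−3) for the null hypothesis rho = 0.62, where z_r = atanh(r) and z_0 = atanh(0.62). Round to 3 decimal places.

4.651

z_r = atanh(0.77) = 1.020328,  z_0 = atanh(0.62) = 0.725005
SE = 1/√(n−3) = 1/√248 = 0.063500
z = (z_r − z_0)/SE = (1.020328 − 0.725005) / 0.063500 = 0.295323 / 0.063500 = 4.651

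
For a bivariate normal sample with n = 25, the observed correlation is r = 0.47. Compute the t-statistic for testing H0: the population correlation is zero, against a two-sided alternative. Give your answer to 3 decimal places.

2.554

t = r·√(n−2) / √(1−r²) with r = 0.47, n = 25
  = 0.47·√23 / √(1 − 0.2209)
  = 0.47·4.795832 / 0.882666
  = 2.254041 / 0.882666 = 2.554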